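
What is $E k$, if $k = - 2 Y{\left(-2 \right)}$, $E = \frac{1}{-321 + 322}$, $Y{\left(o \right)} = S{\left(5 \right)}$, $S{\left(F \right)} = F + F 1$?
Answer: $-20$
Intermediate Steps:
$S{\left(F \right)} = 2 F$ ($S{\left(F \right)} = F + F = 2 F$)
$Y{\left(o \right)} = 10$ ($Y{\left(o \right)} = 2 \cdot 5 = 10$)
$E = 1$ ($E = 1^{-1} = 1$)
$k = -20$ ($k = \left(-2\right) 10 = -20$)
$E k = 1 \left(-20\right) = -20$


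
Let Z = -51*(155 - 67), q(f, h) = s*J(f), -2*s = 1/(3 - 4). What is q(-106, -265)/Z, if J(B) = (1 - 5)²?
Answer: -1/561 ≈ -0.0017825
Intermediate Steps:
J(B) = 16 (J(B) = (-4)² = 16)
s = ½ (s = -1/(2*(3 - 4)) = -½/(-1) = -½*(-1) = ½ ≈ 0.50000)
q(f, h) = 8 (q(f, h) = (½)*16 = 8)
Z = -4488 (Z = -51*88 = -4488)
q(-106, -265)/Z = 8/(-4488) = 8*(-1/4488) = -1/561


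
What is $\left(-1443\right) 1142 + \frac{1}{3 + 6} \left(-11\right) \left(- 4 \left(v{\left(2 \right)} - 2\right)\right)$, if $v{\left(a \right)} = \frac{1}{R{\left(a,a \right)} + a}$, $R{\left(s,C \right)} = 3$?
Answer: $- \frac{8239574}{5} \approx -1.6479 \cdot 10^{6}$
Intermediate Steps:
$v{\left(a \right)} = \frac{1}{3 + a}$
$\left(-1443\right) 1142 + \frac{1}{3 + 6} \left(-11\right) \left(- 4 \left(v{\left(2 \right)} - 2\right)\right) = \left(-1443\right) 1142 + \frac{1}{3 + 6} \left(-11\right) \left(- 4 \left(\frac{1}{3 + 2} - 2\right)\right) = -1647906 + \frac{1}{9} \left(-11\right) \left(- 4 \left(\frac{1}{5} - 2\right)\right) = -1647906 - \frac{11 \left(\left(-4\right) \left(- \frac{9}{5}\right)\right)}{9} = -1647906 - \frac{44}{5} = - \frac{8239574}{5}$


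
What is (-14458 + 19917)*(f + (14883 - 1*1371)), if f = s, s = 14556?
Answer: 153223212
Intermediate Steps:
f = 14556
(-14458 + 19917)*(f + (14883 - 1*1371)) = (-14458 + 19917)*(14556 + (14883 - 1*1371)) = 5459*(14556 + (14883 - 1371)) = 5459*(14556 + 13512) = 5459*28068 = 153223212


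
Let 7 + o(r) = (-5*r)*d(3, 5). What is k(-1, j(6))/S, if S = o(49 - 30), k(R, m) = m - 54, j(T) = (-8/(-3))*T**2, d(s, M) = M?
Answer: -21/241 ≈ -0.087137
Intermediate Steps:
j(T) = 8*T**2/3 (j(T) = (-8*(-1/3))*T**2 = 8*T**2/3)
k(R, m) = -54 + m
o(r) = -7 - 25*r (o(r) = -7 - 5*r*5 = -7 - 25*r)
S = -482 (S = -7 - 25*(49 - 30) = -7 - 25*19 = -7 - 475 = -482)
k(-1, j(6))/S = (-54 + (8/3)*6**2)/(-482) = (-54 + (8/3)*36)*(-1/482) = (-54 + 96)*(-1/482) = 42*(-1/482) = -21/241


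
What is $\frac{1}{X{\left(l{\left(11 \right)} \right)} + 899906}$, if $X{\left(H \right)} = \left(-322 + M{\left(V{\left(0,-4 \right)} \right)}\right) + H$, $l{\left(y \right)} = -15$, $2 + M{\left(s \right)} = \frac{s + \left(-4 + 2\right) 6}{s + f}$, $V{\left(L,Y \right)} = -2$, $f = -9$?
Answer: $\frac{11}{9895251} \approx 1.1116 \cdot 10^{-6}$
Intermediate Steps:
$M{\left(s \right)} = -2 + \frac{-12 + s}{-9 + s}$ ($M{\left(s \right)} = -2 + \frac{s + \left(-4 + 2\right) 6}{s - 9} = -2 + \frac{s - 12}{-9 + s} = -2 + \frac{-12 + s}{-9 + s}$)
$X{\left(H \right)} = - \frac{3550}{11} + H$ ($X{\left(H \right)} = \left(-322 + \frac{6 - -2}{-9 - 2}\right) + H = \left(-322 + \frac{6 + 2}{-11}\right) + H = \left(-322 - \frac{8}{11}\right) + H = - \frac{3550}{11} + H$)
$\frac{1}{X{\left(l{\left(11 \right)} \right)} + 899906} = \frac{1}{\left(- \frac{3550}{11} - 15\right) + 899906} = \frac{1}{- \frac{3715}{11} + 899906} = \frac{1}{\frac{9895251}{11}} = \frac{11}{9895251}$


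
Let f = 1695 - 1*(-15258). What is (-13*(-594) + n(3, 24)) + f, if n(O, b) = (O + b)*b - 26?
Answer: 25297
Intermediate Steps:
n(O, b) = -26 + b*(O + b) (n(O, b) = b*(O + b) - 26 = -26 + b*(O + b))
f = 16953 (f = 1695 + 15258 = 16953)
(-13*(-594) + n(3, 24)) + f = (-13*(-594) + (-26 + 24² + 3*24)) + 16953 = (7722 + (-26 + 576 + 72)) + 16953 = (7722 + 622) + 16953 = 8344 + 16953 = 25297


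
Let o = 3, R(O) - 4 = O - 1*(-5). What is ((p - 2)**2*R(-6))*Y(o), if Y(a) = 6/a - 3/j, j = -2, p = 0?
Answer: 42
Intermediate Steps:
R(O) = 9 + O (R(O) = 4 + (O - 1*(-5)) = 4 + (O + 5) = 4 + (5 + O) = 9 + O)
Y(a) = 3/2 + 6/a (Y(a) = 6/a - 3/(-2) = 6/a - 3*(-1/2) = 6/a + 3/2 = 3/2 + 6/a)
((p - 2)**2*R(-6))*Y(o) = ((0 - 2)**2*(9 - 6))*(3/2 + 6/3) = ((-2)**2*3)*(3/2 + 6*(1/3)) = (4*3)*(3/2 + 2) = 12*(7/2) = 42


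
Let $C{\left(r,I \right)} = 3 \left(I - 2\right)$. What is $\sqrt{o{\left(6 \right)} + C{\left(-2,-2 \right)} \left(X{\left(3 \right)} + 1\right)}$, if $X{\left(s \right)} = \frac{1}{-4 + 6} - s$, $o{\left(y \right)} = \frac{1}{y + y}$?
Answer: $\frac{\sqrt{651}}{6} \approx 4.2524$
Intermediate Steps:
$o{\left(y \right)} = \frac{1}{2 y}$
$C{\left(r,I \right)} = -6 + 3 I$ ($C{\left(r,I \right)} = 3 \left(-2 + I\right) = -6 + 3 I$)
$X{\left(s \right)} = \frac{1}{2} - s$
$\sqrt{o{\left(6 \right)} + C{\left(-2,-2 \right)} \left(X{\left(3 \right)} + 1\right)} = \sqrt{\frac{1}{2 \cdot 6} + \left(-6 + 3 \left(-2\right)\right) \left(\left(\frac{1}{2} - 3\right) + 1\right)} = \sqrt{\frac{1}{2} \cdot \frac{1}{6} + \left(-6 - 6\right) \left(\left(\frac{1}{2} - 3\right) + 1\right)} = \sqrt{\frac{1}{12} - 12 \left(- \frac{5}{2} + 1\right)} = \sqrt{\frac{1}{12} - -18} = \sqrt{\frac{1}{12} + 18} = \sqrt{\frac{217}{12}} = \frac{\sqrt{651}}{6}$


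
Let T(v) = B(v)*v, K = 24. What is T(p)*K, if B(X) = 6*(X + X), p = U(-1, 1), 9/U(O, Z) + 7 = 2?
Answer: 23328/25 ≈ 933.12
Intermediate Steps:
U(O, Z) = -9/5 (U(O, Z) = 9/(-7 + 2) = 9/(-5) = 9*(-⅕) = -9/5)
p = -9/5 ≈ -1.8000
B(X) = 12*X (B(X) = 6*(2*X) = 12*X)
T(v) = 12*v² (T(v) = (12*v)*v = 12*v²)
T(p)*K = (12*(-9/5)²)*24 = (12*(81/25))*24 = (972/25)*24 = 23328/25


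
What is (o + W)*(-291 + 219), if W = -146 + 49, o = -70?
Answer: 12024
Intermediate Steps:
W = -97
(o + W)*(-291 + 219) = (-70 - 97)*(-291 + 219) = -167*(-72) = 12024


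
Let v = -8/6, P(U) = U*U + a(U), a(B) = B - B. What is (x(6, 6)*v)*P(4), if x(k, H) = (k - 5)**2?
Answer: -64/3 ≈ -21.333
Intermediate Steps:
a(B) = 0
x(k, H) = (-5 + k)**2
P(U) = U**2 (P(U) = U*U + 0 = U**2 + 0 = U**2)
v = -4/3 (v = -8*1/6 = -4/3 ≈ -1.3333)
(x(6, 6)*v)*P(4) = ((-5 + 6)**2*(-4/3))*4**2 = (1**2*(-4/3))*16 = (1*(-4/3))*16 = -4/3*16 = -64/3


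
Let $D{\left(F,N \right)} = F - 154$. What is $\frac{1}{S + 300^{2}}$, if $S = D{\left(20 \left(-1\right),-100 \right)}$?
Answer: $\frac{1}{89826} \approx 1.1133 \cdot 10^{-5}$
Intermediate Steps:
$D{\left(F,N \right)} = -154 + F$ ($D{\left(F,N \right)} = F - 154 = -154 + F$)
$S = -174$ ($S = -154 + 20 \left(-1\right) = -154 - 20 = -174$)
$\frac{1}{S + 300^{2}} = \frac{1}{-174 + 300^{2}} = \frac{1}{-174 + 90000} = \frac{1}{89826}$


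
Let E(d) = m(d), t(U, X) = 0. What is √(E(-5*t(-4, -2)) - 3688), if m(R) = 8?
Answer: 4*I*√230 ≈ 60.663*I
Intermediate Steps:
E(d) = 8
√(E(-5*t(-4, -2)) - 3688) = √(8 - 3688) = √(-3680) = 4*I*√230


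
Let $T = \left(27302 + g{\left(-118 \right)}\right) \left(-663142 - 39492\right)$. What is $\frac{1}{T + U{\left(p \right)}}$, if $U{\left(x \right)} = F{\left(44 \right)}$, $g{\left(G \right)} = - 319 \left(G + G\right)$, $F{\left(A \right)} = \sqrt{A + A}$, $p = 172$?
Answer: $- \frac{1638191171}{118081493760663454602} - \frac{\sqrt{22}}{2597792862734596001244} \approx -1.3873 \cdot 10^{-11}$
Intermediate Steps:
$F{\left(A \right)} = \sqrt{2} \sqrt{A}$ ($F{\left(A \right)} = \sqrt{2 A} = \sqrt{2} \sqrt{A}$)
$g{\left(G \right)} = - 638 G$ ($g{\left(G \right)} = - 319 \cdot 2 G = - 638 G$)
$U{\left(x \right)} = 2 \sqrt{22}$ ($U{\left(x \right)} = \sqrt{2} \sqrt{44} = \sqrt{2} \cdot 2 \sqrt{11} = 2 \sqrt{22}$)
$T = -72080411524$ ($T = \left(27302 - -75284\right) \left(-663142 - 39492\right) = \left(27302 + 75284\right) \left(-702634\right) = 102586 \left(-702634\right) = -72080411524$)
$\frac{1}{T + U{\left(p \right)}} = \frac{1}{-72080411524 + 2 \sqrt{22}}$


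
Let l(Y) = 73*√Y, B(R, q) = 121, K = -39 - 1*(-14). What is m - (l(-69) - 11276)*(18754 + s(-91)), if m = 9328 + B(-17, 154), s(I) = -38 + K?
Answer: 210769165 - 1364443*I*√69 ≈ 2.1077e+8 - 1.1334e+7*I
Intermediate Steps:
K = -25 (K = -39 + 14 = -25)
s(I) = -63 (s(I) = -38 - 25 = -63)
m = 9449 (m = 9328 + 121 = 9449)
m - (l(-69) - 11276)*(18754 + s(-91)) = 9449 - (73*√(-69) - 11276)*(18754 - 63) = 9449 - (73*(I*√69) - 11276)*18691 = 9449 - (73*I*√69 - 11276)*18691 = 9449 - (-11276 + 73*I*√69)*18691 = 9449 - (-210759716 + 1364443*I*√69) = 9449 + (210759716 - 1364443*I*√69) = 210769165 - 1364443*I*√69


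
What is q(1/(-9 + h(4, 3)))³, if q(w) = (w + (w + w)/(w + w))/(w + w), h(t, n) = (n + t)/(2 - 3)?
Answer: -3375/8 ≈ -421.88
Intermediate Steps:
h(t, n) = -n - t (h(t, n) = (n + t)/(-1) = (n + t)*(-1) = -n - t)
q(w) = (1 + w)/(2*w) (q(w) = (w + (2*w)/((2*w)))/((2*w)) = (w + (2*w)*(1/(2*w)))*(1/(2*w)) = (w + 1)*(1/(2*w)) = (1 + w)*(1/(2*w)) = (1 + w)/(2*w))
q(1/(-9 + h(4, 3)))³ = ((1 + 1/(-9 + (-1*3 - 1*4)))/(2*(1/(-9 + (-1*3 - 1*4)))))³ = ((1 + 1/(-9 + (-3 - 4)))/(2*(1/(-9 + (-3 - 4)))))³ = ((1 + 1/(-9 - 7))/(2*(1/(-9 - 7))))³ = ((1 + 1/(-16))/(2*(1/(-16))))³ = ((1 - 1/16)/(2*(-1/16)))³ = ((½)*(-16)*(15/16))³ = (-15/2)³ = -3375/8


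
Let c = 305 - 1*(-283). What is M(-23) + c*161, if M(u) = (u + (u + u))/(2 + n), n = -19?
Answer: 1609425/17 ≈ 94672.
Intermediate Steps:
M(u) = -3*u/17 (M(u) = (u + (u + u))/(2 - 19) = (u + 2*u)/(-17) = (3*u)*(-1/17) = -3*u/17)
c = 588 (c = 305 + 283 = 588)
M(-23) + c*161 = -3/17*(-23) + 588*161 = 69/17 + 94668 = 1609425/17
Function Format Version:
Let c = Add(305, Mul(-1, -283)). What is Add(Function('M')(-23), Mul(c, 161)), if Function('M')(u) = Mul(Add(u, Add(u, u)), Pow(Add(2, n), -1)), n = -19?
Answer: Rational(1609425, 17) ≈ 94672.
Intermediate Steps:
Function('M')(u) = Mul(Rational(-3, 17), u) (Function('M')(u) = Mul(Add(u, Add(u, u)), Pow(Add(2, -19), -1)) = Mul(Add(u, Mul(2, u)), Pow(-17, -1)) = Mul(Mul(3, u), Rational(-1, 17)) = Mul(Rational(-3, 17), u))
c = 588 (c = Add(305, 283) = 588)
Add(Function('M')(-23), Mul(c, 161)) = Add(Mul(Rational(-3, 17), -23), Mul(588, 161)) = Add(Rational(69, 17), 94668) = Rational(1609425, 17)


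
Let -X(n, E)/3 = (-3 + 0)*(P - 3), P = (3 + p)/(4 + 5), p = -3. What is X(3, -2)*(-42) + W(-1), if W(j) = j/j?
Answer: 1135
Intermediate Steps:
W(j) = 1
P = 0 (P = (3 - 3)/(4 + 5) = 0/9 = 0*(⅑) = 0)
X(n, E) = -27 (X(n, E) = -3*(-3 + 0)*(0 - 3) = -(-9)*(-3) = -3*9 = -27)
X(3, -2)*(-42) + W(-1) = -27*(-42) + 1 = 1134 + 1 = 1135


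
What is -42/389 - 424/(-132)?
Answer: 39848/12837 ≈ 3.1042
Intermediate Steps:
-42/389 - 424/(-132) = -42*1/389 - 424*(-1/132) = -42/389 + 106/33 = 39848/12837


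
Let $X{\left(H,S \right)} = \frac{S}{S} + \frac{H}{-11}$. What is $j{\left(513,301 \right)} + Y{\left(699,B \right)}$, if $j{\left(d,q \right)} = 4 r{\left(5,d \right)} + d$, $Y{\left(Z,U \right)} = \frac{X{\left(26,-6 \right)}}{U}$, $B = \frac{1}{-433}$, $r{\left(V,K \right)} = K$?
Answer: $\frac{34710}{11} \approx 3155.5$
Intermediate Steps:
$X{\left(H,S \right)} = 1 - \frac{H}{11}$ ($X{\left(H,S \right)} = 1 + H \left(- \frac{1}{11}\right) = 1 - \frac{H}{11}$)
$B = - \frac{1}{433} \approx -0.0023095$
$Y{\left(Z,U \right)} = - \frac{15}{11 U}$ ($Y{\left(Z,U \right)} = \frac{1 - \frac{26}{11}}{U} = - \frac{15}{11 U}$)
$j{\left(d,q \right)} = 5 d$ ($j{\left(d,q \right)} = 4 d + d = 5 d$)
$j{\left(513,301 \right)} + Y{\left(699,B \right)} = 5 \cdot 513 - \frac{15}{11 \left(- \frac{1}{433}\right)} = 2565 - - \frac{6495}{11} = 2565 + \frac{6495}{11} = \frac{34710}{11}$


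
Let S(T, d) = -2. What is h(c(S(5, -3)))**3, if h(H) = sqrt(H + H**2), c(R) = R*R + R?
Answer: 6*sqrt(6) ≈ 14.697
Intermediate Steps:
c(R) = R + R**2 (c(R) = R**2 + R = R + R**2)
h(c(S(5, -3)))**3 = (sqrt((-2*(1 - 2))*(1 - 2*(1 - 2))))**3 = (sqrt((-2*(-1))*(1 - 2*(-1))))**3 = (sqrt(2*(1 + 2)))**3 = (sqrt(2*3))**3 = (sqrt(6))**3 = 6*sqrt(6)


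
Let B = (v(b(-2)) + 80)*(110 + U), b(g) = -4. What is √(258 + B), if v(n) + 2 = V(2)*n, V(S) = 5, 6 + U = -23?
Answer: 2*√1239 ≈ 70.399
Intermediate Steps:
U = -29 (U = -6 - 23 = -29)
v(n) = -2 + 5*n
B = 4698 (B = ((-2 + 5*(-4)) + 80)*(110 - 29) = ((-2 - 20) + 80)*81 = (-22 + 80)*81 = 58*81 = 4698)
√(258 + B) = √(258 + 4698) = √4956 = 2*√1239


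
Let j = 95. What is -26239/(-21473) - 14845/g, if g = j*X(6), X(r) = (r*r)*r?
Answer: 43931519/88125192 ≈ 0.49851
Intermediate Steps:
X(r) = r³ (X(r) = r²*r = r³)
g = 20520 (g = 95*6³ = 95*216 = 20520)
-26239/(-21473) - 14845/g = -26239/(-21473) - 14845/20520 = -26239*(-1/21473) - 14845*1/20520 = 26239/21473 - 2969/4104 = 43931519/88125192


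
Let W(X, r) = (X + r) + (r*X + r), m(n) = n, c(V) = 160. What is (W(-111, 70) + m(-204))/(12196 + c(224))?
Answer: -7945/12356 ≈ -0.64301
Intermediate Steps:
W(X, r) = X + 2*r + X*r (W(X, r) = (X + r) + (X*r + r) = (X + r) + (r + X*r) = X + 2*r + X*r)
(W(-111, 70) + m(-204))/(12196 + c(224)) = ((-111 + 2*70 - 111*70) - 204)/(12196 + 160) = ((-111 + 140 - 7770) - 204)/12356 = (-7741 - 204)*(1/12356) = -7945*1/12356 = -7945/12356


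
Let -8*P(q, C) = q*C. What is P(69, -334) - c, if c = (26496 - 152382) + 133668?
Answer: -19605/4 ≈ -4901.3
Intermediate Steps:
c = 7782 (c = -125886 + 133668 = 7782)
P(q, C) = -C*q/8 (P(q, C) = -q*C/8 = -C*q/8)
P(69, -334) - c = -⅛*(-334)*69 - 1*7782 = 11523/4 - 7782 = -19605/4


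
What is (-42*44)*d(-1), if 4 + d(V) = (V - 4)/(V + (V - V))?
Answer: -1848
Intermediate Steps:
d(V) = -4 + (-4 + V)/V (d(V) = -4 + (V - 4)/(V + (V - V)) = -4 + (-4 + V)/(V + 0) = -4 + (-4 + V)/V)
(-42*44)*d(-1) = (-42*44)*(-3 - 4/(-1)) = -1848*(-3 - 4*(-1)) = -1848*(-3 + 4) = -1848*1 = -1848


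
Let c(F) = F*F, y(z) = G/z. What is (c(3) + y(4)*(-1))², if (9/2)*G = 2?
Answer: 6400/81 ≈ 79.012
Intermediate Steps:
G = 4/9 (G = (2/9)*2 = 4/9 ≈ 0.44444)
y(z) = 4/(9*z)
c(F) = F²
(c(3) + y(4)*(-1))² = (3² + ((4/9)/4)*(-1))² = (9 + ((4/9)*(¼))*(-1))² = (9 + (⅑)*(-1))² = (9 - ⅑)² = (80/9)² = 6400/81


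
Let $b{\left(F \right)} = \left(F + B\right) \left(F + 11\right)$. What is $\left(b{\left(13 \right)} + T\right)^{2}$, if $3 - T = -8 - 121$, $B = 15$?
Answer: $646416$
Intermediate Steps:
$T = 132$ ($T = 3 - \left(-8 - 121\right) = 3 - -129 = 3 + 129 = 132$)
$b{\left(F \right)} = \left(11 + F\right) \left(15 + F\right)$ ($b{\left(F \right)} = \left(F + 15\right) \left(F + 11\right) = \left(15 + F\right) \left(11 + F\right) = \left(11 + F\right) \left(15 + F\right)$)
$\left(b{\left(13 \right)} + T\right)^{2} = \left(\left(165 + 13^{2} + 26 \cdot 13\right) + 132\right)^{2} = \left(\left(165 + 169 + 338\right) + 132\right)^{2} = \left(672 + 132\right)^{2} = 804^{2} = 646416$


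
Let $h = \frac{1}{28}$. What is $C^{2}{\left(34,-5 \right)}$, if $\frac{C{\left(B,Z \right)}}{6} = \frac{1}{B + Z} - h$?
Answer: $\frac{9}{164836} \approx 5.46 \cdot 10^{-5}$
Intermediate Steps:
$h = \frac{1}{28} \approx 0.035714$
$C{\left(B,Z \right)} = - \frac{3}{14} + \frac{6}{B + Z}$ ($C{\left(B,Z \right)} = 6 \left(\frac{1}{B + Z} - \frac{1}{28}\right) = 6 \left(- \frac{1}{28} + \frac{1}{B + Z}\right) = - \frac{3}{14} + \frac{6}{B + Z}$)
$C^{2}{\left(34,-5 \right)} = \left(\frac{3 \left(28 - 34 - -5\right)}{14 \left(34 - 5\right)}\right)^{2} = \left(\frac{3 \left(28 - 34 + 5\right)}{14 \cdot 29}\right)^{2} = \left(\frac{3}{14} \cdot \frac{1}{29} \left(-1\right)\right)^{2} = \left(- \frac{3}{406}\right)^{2} = \frac{9}{164836}$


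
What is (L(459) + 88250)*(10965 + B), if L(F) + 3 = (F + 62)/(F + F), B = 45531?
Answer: 762802090072/153 ≈ 4.9856e+9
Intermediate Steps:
L(F) = -3 + (62 + F)/(2*F) (L(F) = -3 + (F + 62)/(F + F) = -3 + (62 + F)/((2*F)) = -3 + (62 + F)*(1/(2*F)) = -3 + (62 + F)/(2*F))
(L(459) + 88250)*(10965 + B) = ((-5/2 + 31/459) + 88250)*(10965 + 45531) = ((-5/2 + 31*(1/459)) + 88250)*56496 = ((-5/2 + 31/459) + 88250)*56496 = (-2233/918 + 88250)*56496 = (81011267/918)*56496 = 762802090072/153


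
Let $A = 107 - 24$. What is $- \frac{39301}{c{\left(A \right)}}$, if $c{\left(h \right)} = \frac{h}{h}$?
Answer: $-39301$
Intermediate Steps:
$A = 83$
$c{\left(h \right)} = 1$
$- \frac{39301}{c{\left(A \right)}} = - \frac{39301}{1} = \left(-39301\right) 1 = -39301$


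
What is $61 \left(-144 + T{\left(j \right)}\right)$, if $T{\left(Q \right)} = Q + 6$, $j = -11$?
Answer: $-9089$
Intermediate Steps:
$T{\left(Q \right)} = 6 + Q$
$61 \left(-144 + T{\left(j \right)}\right) = 61 \left(-144 + \left(6 - 11\right)\right) = 61 \left(-144 - 5\right) = 61 \left(-149\right) = -9089$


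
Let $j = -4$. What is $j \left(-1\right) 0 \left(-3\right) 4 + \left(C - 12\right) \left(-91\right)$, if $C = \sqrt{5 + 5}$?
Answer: $1092 - 91 \sqrt{10} \approx 804.23$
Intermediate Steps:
$C = \sqrt{10} \approx 3.1623$
$j \left(-1\right) 0 \left(-3\right) 4 + \left(C - 12\right) \left(-91\right) = \left(-4\right) \left(-1\right) 0 \left(-3\right) 4 + \left(\sqrt{10} - 12\right) \left(-91\right) = 4 \cdot 0 \cdot 4 + \left(\sqrt{10} - 12\right) \left(-91\right) = 4 \cdot 0 + \left(-12 + \sqrt{10}\right) \left(-91\right) = 0 + \left(1092 - 91 \sqrt{10}\right) = 1092 - 91 \sqrt{10}$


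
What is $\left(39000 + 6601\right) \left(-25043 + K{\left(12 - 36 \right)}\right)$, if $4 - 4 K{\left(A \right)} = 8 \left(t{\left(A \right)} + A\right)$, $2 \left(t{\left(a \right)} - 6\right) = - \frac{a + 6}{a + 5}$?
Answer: $- \frac{21664852696}{19} \approx -1.1403 \cdot 10^{9}$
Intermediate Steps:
$t{\left(a \right)} = 6 - \frac{6 + a}{2 \left(5 + a\right)}$ ($t{\left(a \right)} = 6 + \frac{\left(-1\right) \frac{a + 6}{a + 5}}{2} = 6 + \frac{\left(-1\right) \frac{6 + a}{5 + a}}{2} = 6 + \frac{\left(-1\right) \frac{1}{5 + a} \left(6 + a\right)}{2} = 6 - \frac{6 + a}{2 \left(5 + a\right)}$)
$K{\left(A \right)} = 1 - 2 A - \frac{54 + 11 A}{5 + A}$ ($K{\left(A \right)} = 1 - \frac{8 \left(\frac{54 + 11 A}{2 \left(5 + A\right)} + A\right)}{4} = 1 - \frac{8 \left(A + \frac{54 + 11 A}{2 \left(5 + A\right)}\right)}{4} = 1 - \frac{8 A + \frac{4 \left(54 + 11 A\right)}{5 + A}}{4} = 1 - \left(2 A + \frac{54 + 11 A}{5 + A}\right) = 1 - 2 A - \frac{54 + 11 A}{5 + A}$)
$\left(39000 + 6601\right) \left(-25043 + K{\left(12 - 36 \right)}\right) = \left(39000 + 6601\right) \left(-25043 + \frac{-49 - 20 \left(12 - 36\right) - 2 \left(12 - 36\right)^{2}}{5 + \left(12 - 36\right)}\right) = 45601 \left(-25043 + \frac{-49 - 20 \left(12 - 36\right) - 2 \left(12 - 36\right)^{2}}{5 + \left(12 - 36\right)}\right) = 45601 \left(-25043 + \frac{-49 - -480 - 2 \left(-24\right)^{2}}{5 - 24}\right) = 45601 \left(-25043 + \frac{-49 + 480 - 1152}{-19}\right) = 45601 \left(-25043 - \frac{-49 + 480 - 1152}{19}\right) = 45601 \left(-25043 - - \frac{721}{19}\right) = 45601 \left(-25043 + \frac{721}{19}\right) = 45601 \left(- \frac{475096}{19}\right) = - \frac{21664852696}{19}$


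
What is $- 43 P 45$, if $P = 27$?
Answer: $-52245$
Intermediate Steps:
$- 43 P 45 = \left(-43\right) 27 \cdot 45 = \left(-1161\right) 45 = -52245$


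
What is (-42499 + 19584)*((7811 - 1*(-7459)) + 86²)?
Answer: -519391390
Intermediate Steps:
(-42499 + 19584)*((7811 - 1*(-7459)) + 86²) = -22915*((7811 + 7459) + 7396) = -22915*(15270 + 7396) = -22915*22666 = -519391390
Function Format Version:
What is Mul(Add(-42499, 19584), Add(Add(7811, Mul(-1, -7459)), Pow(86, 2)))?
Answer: -519391390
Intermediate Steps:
Mul(Add(-42499, 19584), Add(Add(7811, Mul(-1, -7459)), Pow(86, 2))) = Mul(-22915, Add(Add(7811, 7459), 7396)) = Mul(-22915, Add(15270, 7396)) = Mul(-22915, 22666) = -519391390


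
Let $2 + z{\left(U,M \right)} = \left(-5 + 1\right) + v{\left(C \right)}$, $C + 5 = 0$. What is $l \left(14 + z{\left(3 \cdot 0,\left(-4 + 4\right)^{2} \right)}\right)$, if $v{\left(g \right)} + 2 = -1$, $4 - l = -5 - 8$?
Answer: $85$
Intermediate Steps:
$C = -5$ ($C = -5 + 0 = -5$)
$l = 17$ ($l = 4 - \left(-5 - 8\right) = 4 - -13 = 4 + 13 = 17$)
$v{\left(g \right)} = -3$ ($v{\left(g \right)} = -2 - 1 = -3$)
$z{\left(U,M \right)} = -9$ ($z{\left(U,M \right)} = -2 + \left(\left(-5 + 1\right) - 3\right) = -2 - 7 = -9$)
$l \left(14 + z{\left(3 \cdot 0,\left(-4 + 4\right)^{2} \right)}\right) = 17 \left(14 - 9\right) = 17 \cdot 5 = 85$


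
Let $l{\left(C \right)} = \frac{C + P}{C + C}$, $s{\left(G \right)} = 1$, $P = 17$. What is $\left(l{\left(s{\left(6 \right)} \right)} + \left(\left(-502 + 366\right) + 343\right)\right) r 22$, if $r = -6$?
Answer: $-28512$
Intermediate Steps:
$l{\left(C \right)} = \frac{17 + C}{2 C}$ ($l{\left(C \right)} = \frac{C + 17}{C + C} = \frac{17 + C}{2 C}$)
$\left(l{\left(s{\left(6 \right)} \right)} + \left(\left(-502 + 366\right) + 343\right)\right) r 22 = \left(\frac{17 + 1}{2 \cdot 1} + \left(\left(-502 + 366\right) + 343\right)\right) \left(\left(-6\right) 22\right) = \left(\frac{1}{2} \cdot 1 \cdot 18 + \left(-136 + 343\right)\right) \left(-132\right) = \left(9 + 207\right) \left(-132\right) = 216 \left(-132\right) = -28512$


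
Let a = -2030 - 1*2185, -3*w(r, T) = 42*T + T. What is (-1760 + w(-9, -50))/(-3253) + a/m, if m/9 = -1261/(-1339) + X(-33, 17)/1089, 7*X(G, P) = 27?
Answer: -132824604075/268268404 ≈ -495.12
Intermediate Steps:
w(r, T) = -43*T/3 (w(r, T) = -(42*T + T)/3 = -43*T/3)
X(G, P) = 27/7 (X(G, P) = (⅐)*27 = 27/7)
a = -4215 (a = -2030 - 2185 = -4215)
m = 742212/87241 (m = 9*(-1261/(-1339) + (27/7)/1089) = 9*(-1261*(-1/1339) + (27/7)*(1/1089)) = 9*(97/103 + 3/847) = 9*(82468/87241) = 742212/87241 ≈ 8.5076)
(-1760 + w(-9, -50))/(-3253) + a/m = (-1760 - 43/3*(-50))/(-3253) - 4215/742212/87241 = (-1760 + 2150/3)*(-1/3253) - 4215*87241/742212 = -3130/3*(-1/3253) - 122573605/247404 = 3130/9759 - 122573605/247404 = -132824604075/268268404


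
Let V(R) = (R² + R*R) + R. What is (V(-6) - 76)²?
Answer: 100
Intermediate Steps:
V(R) = R + 2*R² (V(R) = (R² + R²) + R = 2*R² + R = R + 2*R²)
(V(-6) - 76)² = (-6*(1 + 2*(-6)) - 76)² = (-6*(1 - 12) - 76)² = (-6*(-11) - 76)² = (66 - 76)² = (-10)² = 100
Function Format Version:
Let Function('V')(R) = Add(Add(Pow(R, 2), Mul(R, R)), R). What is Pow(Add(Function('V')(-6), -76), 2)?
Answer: 100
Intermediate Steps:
Function('V')(R) = Add(R, Mul(2, Pow(R, 2))) (Function('V')(R) = Add(Add(Pow(R, 2), Pow(R, 2)), R) = Add(Mul(2, Pow(R, 2)), R) = Add(R, Mul(2, Pow(R, 2))))
Pow(Add(Function('V')(-6), -76), 2) = Pow(Add(Mul(-6, Add(1, Mul(2, -6))), -76), 2) = Pow(Add(Mul(-6, Add(1, -12)), -76), 2) = Pow(Add(Mul(-6, -11), -76), 2) = Pow(Add(66, -76), 2) = Pow(-10, 2) = 100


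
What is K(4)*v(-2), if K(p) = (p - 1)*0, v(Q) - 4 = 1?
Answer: 0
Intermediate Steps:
v(Q) = 5 (v(Q) = 4 + 1 = 5)
K(p) = 0 (K(p) = (-1 + p)*0 = 0)
K(4)*v(-2) = 0*5 = 0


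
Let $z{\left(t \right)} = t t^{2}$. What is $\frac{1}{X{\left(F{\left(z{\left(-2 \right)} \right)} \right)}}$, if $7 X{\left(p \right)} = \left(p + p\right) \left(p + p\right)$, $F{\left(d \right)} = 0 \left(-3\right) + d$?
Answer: $\frac{7}{256} \approx 0.027344$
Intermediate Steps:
$z{\left(t \right)} = t^{3}$
$F{\left(d \right)} = d$ ($F{\left(d \right)} = 0 + d = d$)
$X{\left(p \right)} = \frac{4 p^{2}}{7}$ ($X{\left(p \right)} = \frac{\left(p + p\right) \left(p + p\right)}{7} = \frac{2 p 2 p}{7} = \frac{4 p^{2}}{7}$)
$\frac{1}{X{\left(F{\left(z{\left(-2 \right)} \right)} \right)}} = \frac{1}{\frac{4}{7} \left(\left(-2\right)^{3}\right)^{2}} = \frac{1}{\frac{4}{7} \left(-8\right)^{2}} = \frac{1}{\frac{4}{7} \cdot 64} = \frac{1}{\frac{256}{7}} = \frac{7}{256}$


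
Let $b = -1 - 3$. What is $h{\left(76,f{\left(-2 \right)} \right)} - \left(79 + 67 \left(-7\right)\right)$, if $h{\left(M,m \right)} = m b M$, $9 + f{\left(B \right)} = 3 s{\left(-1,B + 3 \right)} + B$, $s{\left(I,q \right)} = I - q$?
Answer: $5558$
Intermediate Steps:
$b = -4$ ($b = -1 - 3 = -4$)
$f{\left(B \right)} = -21 - 2 B$ ($f{\left(B \right)} = -9 + \left(3 \left(-1 - \left(B + 3\right)\right) + B\right) = -9 + \left(3 \left(-1 - \left(3 + B\right)\right) + B\right) = -9 + \left(3 \left(-4 - B\right) + B\right) = -9 - \left(12 + 2 B\right) = -21 - 2 B$)
$h{\left(M,m \right)} = - 4 M m$ ($h{\left(M,m \right)} = m \left(- 4 M\right) = - 4 M m$)
$h{\left(76,f{\left(-2 \right)} \right)} - \left(79 + 67 \left(-7\right)\right) = \left(-4\right) 76 \left(-21 - -4\right) - \left(79 + 67 \left(-7\right)\right) = \left(-4\right) 76 \left(-21 + 4\right) - \left(79 - 469\right) = \left(-4\right) 76 \left(-17\right) - -390 = 5168 + 390 = 5558$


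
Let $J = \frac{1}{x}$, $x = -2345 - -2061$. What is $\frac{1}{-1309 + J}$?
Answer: $- \frac{284}{371757} \approx -0.00076394$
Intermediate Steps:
$x = -284$ ($x = -2345 + 2061 = -284$)
$J = - \frac{1}{284}$ ($J = \frac{1}{-284} = - \frac{1}{284} \approx -0.0035211$)
$\frac{1}{-1309 + J} = \frac{1}{-1309 - \frac{1}{284}} = \frac{1}{- \frac{371757}{284}} = - \frac{284}{371757}$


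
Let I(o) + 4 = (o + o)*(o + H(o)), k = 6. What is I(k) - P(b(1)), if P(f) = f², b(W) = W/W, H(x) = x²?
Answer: 499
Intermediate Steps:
b(W) = 1
I(o) = -4 + 2*o*(o + o²) (I(o) = -4 + (o + o)*(o + o²) = -4 + (2*o)*(o + o²) = -4 + 2*o*(o + o²))
I(k) - P(b(1)) = (-4 + 2*6² + 2*6³) - 1*1² = (-4 + 2*36 + 2*216) - 1*1 = (-4 + 72 + 432) - 1 = 500 - 1 = 499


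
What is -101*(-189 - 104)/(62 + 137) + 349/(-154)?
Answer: 4487871/30646 ≈ 146.44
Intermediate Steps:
-101*(-189 - 104)/(62 + 137) + 349/(-154) = -101/(199/(-293)) + 349*(-1/154) = -101/(199*(-1/293)) - 349/154 = -101/(-199/293) - 349/154 = -101*(-293/199) - 349/154 = 29593/199 - 349/154 = 4487871/30646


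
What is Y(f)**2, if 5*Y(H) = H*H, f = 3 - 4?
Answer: 1/25 ≈ 0.040000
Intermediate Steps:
f = -1
Y(H) = H**2/5 (Y(H) = (H*H)/5 = H**2/5)
Y(f)**2 = ((1/5)*(-1)**2)**2 = ((1/5)*1)**2 = (1/5)**2 = 1/25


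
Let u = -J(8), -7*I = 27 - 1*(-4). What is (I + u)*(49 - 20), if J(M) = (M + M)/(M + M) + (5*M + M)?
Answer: -10846/7 ≈ -1549.4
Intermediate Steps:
I = -31/7 (I = -(27 - 1*(-4))/7 = -(27 + 4)/7 = -⅐*31 = -31/7 ≈ -4.4286)
J(M) = 1 + 6*M (J(M) = (2*M)/((2*M)) + 6*M = (2*M)*(1/(2*M)) + 6*M = 1 + 6*M)
u = -49 (u = -(1 + 6*8) = -(1 + 48) = -1*49 = -49)
(I + u)*(49 - 20) = (-31/7 - 49)*(49 - 20) = -374/7*29 = -10846/7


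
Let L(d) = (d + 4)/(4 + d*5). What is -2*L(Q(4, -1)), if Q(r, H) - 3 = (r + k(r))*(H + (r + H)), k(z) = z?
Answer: -46/99 ≈ -0.46465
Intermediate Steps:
Q(r, H) = 3 + 2*r*(r + 2*H) (Q(r, H) = 3 + (r + r)*(H + (r + H)) = 3 + (2*r)*(H + (H + r)) = 3 + (2*r)*(r + 2*H) = 3 + 2*r*(r + 2*H))
L(d) = (4 + d)/(4 + 5*d)
-2*L(Q(4, -1)) = -2*(4 + (3 + 2*4² + 4*(-1)*4))/(4 + 5*(3 + 2*4² + 4*(-1)*4)) = -2*(4 + (3 + 2*16 - 16))/(4 + 5*(3 + 2*16 - 16)) = -2*(4 + (3 + 32 - 16))/(4 + 5*(3 + 32 - 16)) = -2*(4 + 19)/(4 + 5*19) = -2*23/(4 + 95) = -2*23/99 = -46/99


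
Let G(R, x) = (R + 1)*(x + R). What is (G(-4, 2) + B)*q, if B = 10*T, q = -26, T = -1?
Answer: 104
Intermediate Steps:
G(R, x) = (1 + R)*(R + x)
B = -10 (B = 10*(-1) = -10)
(G(-4, 2) + B)*q = ((-4 + 2 + (-4)² - 4*2) - 10)*(-26) = ((-4 + 2 + 16 - 8) - 10)*(-26) = (6 - 10)*(-26) = -4*(-26) = 104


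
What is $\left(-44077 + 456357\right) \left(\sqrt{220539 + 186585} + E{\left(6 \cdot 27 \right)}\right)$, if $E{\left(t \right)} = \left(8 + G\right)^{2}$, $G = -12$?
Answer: $6596480 + 2473680 \sqrt{11309} \approx 2.6966 \cdot 10^{8}$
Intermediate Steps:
$E{\left(t \right)} = 16$ ($E{\left(t \right)} = \left(8 - 12\right)^{2} = \left(-4\right)^{2} = 16$)
$\left(-44077 + 456357\right) \left(\sqrt{220539 + 186585} + E{\left(6 \cdot 27 \right)}\right) = \left(-44077 + 456357\right) \left(\sqrt{220539 + 186585} + 16\right) = 412280 \left(\sqrt{407124} + 16\right) = 412280 \left(6 \sqrt{11309} + 16\right) = 412280 \left(16 + 6 \sqrt{11309}\right) = 6596480 + 2473680 \sqrt{11309}$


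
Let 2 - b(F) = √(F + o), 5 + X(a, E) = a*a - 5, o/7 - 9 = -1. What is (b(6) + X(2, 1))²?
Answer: (4 + √62)² ≈ 140.99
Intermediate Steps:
o = 56 (o = 63 + 7*(-1) = 63 - 7 = 56)
X(a, E) = -10 + a² (X(a, E) = -5 + (a*a - 5) = -5 + (a² - 5) = -5 + (-5 + a²) = -10 + a²)
b(F) = 2 - √(56 + F) (b(F) = 2 - √(F + 56) = 2 - √(56 + F))
(b(6) + X(2, 1))² = ((2 - √(56 + 6)) + (-10 + 2²))² = ((2 - √62) + (-10 + 4))² = ((2 - √62) - 6)² = (-4 - √62)²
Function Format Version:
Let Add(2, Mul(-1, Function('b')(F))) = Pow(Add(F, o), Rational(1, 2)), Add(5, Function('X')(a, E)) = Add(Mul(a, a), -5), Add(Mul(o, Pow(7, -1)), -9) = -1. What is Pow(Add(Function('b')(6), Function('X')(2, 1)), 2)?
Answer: Pow(Add(4, Pow(62, Rational(1, 2))), 2) ≈ 140.99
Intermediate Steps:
o = 56 (o = Add(63, Mul(7, -1)) = Add(63, -7) = 56)
Function('X')(a, E) = Add(-10, Pow(a, 2)) (Function('X')(a, E) = Add(-5, Add(Mul(a, a), -5)) = Add(-5, Add(Pow(a, 2), -5)) = Add(-5, Add(-5, Pow(a, 2))) = Add(-10, Pow(a, 2)))
Function('b')(F) = Add(2, Mul(-1, Pow(Add(56, F), Rational(1, 2)))) (Function('b')(F) = Add(2, Mul(-1, Pow(Add(F, 56), Rational(1, 2)))) = Add(2, Mul(-1, Pow(Add(56, F), Rational(1, 2)))))
Pow(Add(Function('b')(6), Function('X')(2, 1)), 2) = Pow(Add(Add(2, Mul(-1, Pow(Add(56, 6), Rational(1, 2)))), Add(-10, Pow(2, 2))), 2) = Pow(Add(Add(2, Mul(-1, Pow(62, Rational(1, 2)))), Add(-10, 4)), 2) = Pow(Add(Add(2, Mul(-1, Pow(62, Rational(1, 2)))), -6), 2) = Pow(Add(-4, Mul(-1, Pow(62, Rational(1, 2)))), 2)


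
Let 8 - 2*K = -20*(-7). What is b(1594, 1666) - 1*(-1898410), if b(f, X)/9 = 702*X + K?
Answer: 12423604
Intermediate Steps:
K = -66 (K = 4 - (-10)*(-7) = 4 - 1/2*140 = 4 - 70 = -66)
b(f, X) = -594 + 6318*X (b(f, X) = 9*(702*X - 66) = 9*(-66 + 702*X) = -594 + 6318*X)
b(1594, 1666) - 1*(-1898410) = (-594 + 6318*1666) - 1*(-1898410) = (-594 + 10525788) + 1898410 = 10525194 + 1898410 = 12423604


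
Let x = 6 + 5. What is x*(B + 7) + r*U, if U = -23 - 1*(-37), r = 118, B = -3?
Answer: 1696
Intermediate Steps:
U = 14 (U = -23 + 37 = 14)
x = 11
x*(B + 7) + r*U = 11*(-3 + 7) + 118*14 = 11*4 + 1652 = 44 + 1652 = 1696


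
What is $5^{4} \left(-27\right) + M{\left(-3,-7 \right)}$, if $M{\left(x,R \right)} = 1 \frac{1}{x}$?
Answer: $- \frac{50626}{3} \approx -16875.0$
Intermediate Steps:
$M{\left(x,R \right)} = \frac{1}{x}$
$5^{4} \left(-27\right) + M{\left(-3,-7 \right)} = 5^{4} \left(-27\right) + \frac{1}{-3} = 625 \left(-27\right) - \frac{1}{3} = -16875 - \frac{1}{3} = - \frac{50626}{3}$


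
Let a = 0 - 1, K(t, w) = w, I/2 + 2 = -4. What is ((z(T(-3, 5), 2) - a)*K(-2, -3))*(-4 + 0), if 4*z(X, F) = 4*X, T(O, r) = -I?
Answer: 156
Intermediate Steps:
I = -12 (I = -4 + 2*(-4) = -4 - 8 = -12)
T(O, r) = 12 (T(O, r) = -1*(-12) = 12)
a = -1
z(X, F) = X (z(X, F) = (4*X)/4 = X)
((z(T(-3, 5), 2) - a)*K(-2, -3))*(-4 + 0) = ((12 - 1*(-1))*(-3))*(-4 + 0) = ((12 + 1)*(-3))*(-4) = (13*(-3))*(-4) = -39*(-4) = 156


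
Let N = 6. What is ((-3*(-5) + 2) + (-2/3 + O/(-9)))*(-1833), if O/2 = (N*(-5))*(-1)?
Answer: -17719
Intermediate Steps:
O = 60 (O = 2*((6*(-5))*(-1)) = 2*(-30*(-1)) = 2*30 = 60)
((-3*(-5) + 2) + (-2/3 + O/(-9)))*(-1833) = ((-3*(-5) + 2) + (-2/3 + 60/(-9)))*(-1833) = ((15 + 2) + (-2*⅓ + 60*(-⅑)))*(-1833) = (17 + (-⅔ - 20/3))*(-1833) = (17 - 22/3)*(-1833) = (29/3)*(-1833) = -17719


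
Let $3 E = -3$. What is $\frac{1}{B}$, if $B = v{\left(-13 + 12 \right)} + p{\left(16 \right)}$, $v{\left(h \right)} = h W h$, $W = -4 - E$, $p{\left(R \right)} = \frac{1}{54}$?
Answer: $- \frac{54}{161} \approx -0.3354$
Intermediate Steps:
$E = -1$ ($E = \frac{1}{3} \left(-3\right) = -1$)
$p{\left(R \right)} = \frac{1}{54}$
$W = -3$ ($W = -4 - -1 = -4 + 1 = -3$)
$v{\left(h \right)} = - 3 h^{2}$ ($v{\left(h \right)} = h \left(-3\right) h = - 3 h h = - 3 h^{2}$)
$B = - \frac{161}{54}$ ($B = - 3 \left(-13 + 12\right)^{2} + \frac{1}{54} = - 3 \left(-1\right)^{2} + \frac{1}{54} = \left(-3\right) 1 + \frac{1}{54} = -3 + \frac{1}{54} = - \frac{161}{54} \approx -2.9815$)
$\frac{1}{B} = \frac{1}{- \frac{161}{54}} = - \frac{54}{161}$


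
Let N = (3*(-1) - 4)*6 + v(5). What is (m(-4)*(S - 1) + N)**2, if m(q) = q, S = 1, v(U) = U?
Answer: 1369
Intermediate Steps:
N = -37 (N = (3*(-1) - 4)*6 + 5 = (-3 - 4)*6 + 5 = -7*6 + 5 = -42 + 5 = -37)
(m(-4)*(S - 1) + N)**2 = (-4*(1 - 1) - 37)**2 = (-4*0 - 37)**2 = (0 - 37)**2 = (-37)**2 = 1369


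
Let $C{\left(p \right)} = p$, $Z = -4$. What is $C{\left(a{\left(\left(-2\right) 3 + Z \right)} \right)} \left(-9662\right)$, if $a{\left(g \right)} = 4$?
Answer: $-38648$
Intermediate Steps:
$C{\left(a{\left(\left(-2\right) 3 + Z \right)} \right)} \left(-9662\right) = 4 \left(-9662\right) = -38648$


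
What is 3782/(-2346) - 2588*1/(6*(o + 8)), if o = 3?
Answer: -175585/4301 ≈ -40.824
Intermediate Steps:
3782/(-2346) - 2588*1/(6*(o + 8)) = 3782/(-2346) - 2588*1/(6*(3 + 8)) = 3782*(-1/2346) - 2588/(11*6) = -1891/1173 - 2588/66 = -1891/1173 - 2588*1/66 = -1891/1173 - 1294/33 = -175585/4301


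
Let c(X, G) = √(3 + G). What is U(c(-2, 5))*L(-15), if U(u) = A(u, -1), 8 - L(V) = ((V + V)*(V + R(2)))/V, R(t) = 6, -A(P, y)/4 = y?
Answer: 104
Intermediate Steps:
A(P, y) = -4*y
L(V) = -4 - 2*V (L(V) = 8 - (V + V)*(V + 6)/V = 8 - (2*V)*(6 + V)/V = 8 - 2*V*(6 + V)/V = 8 - (12 + 2*V) = 8 + (-12 - 2*V) = -4 - 2*V)
U(u) = 4 (U(u) = -4*(-1) = 4)
U(c(-2, 5))*L(-15) = 4*(-4 - 2*(-15)) = 4*(-4 + 30) = 4*26 = 104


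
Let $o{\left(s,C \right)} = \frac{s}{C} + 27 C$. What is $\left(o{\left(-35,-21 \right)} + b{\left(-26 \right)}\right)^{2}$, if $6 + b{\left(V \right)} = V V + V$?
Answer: $\frac{55696}{9} \approx 6188.4$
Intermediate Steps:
$o{\left(s,C \right)} = 27 C + \frac{s}{C}$ ($o{\left(s,C \right)} = \frac{s}{C} + 27 C = 27 C + \frac{s}{C}$)
$b{\left(V \right)} = -6 + V + V^{2}$ ($b{\left(V \right)} = -6 + \left(V V + V\right) = -6 + \left(V^{2} + V\right) = -6 + \left(V + V^{2}\right) = -6 + V + V^{2}$)
$\left(o{\left(-35,-21 \right)} + b{\left(-26 \right)}\right)^{2} = \left(\left(27 \left(-21\right) - \frac{35}{-21}\right) - \left(32 - 676\right)\right)^{2} = \left(\left(-567 - - \frac{5}{3}\right) - -644\right)^{2} = \left(\left(-567 + \frac{5}{3}\right) + 644\right)^{2} = \left(- \frac{1696}{3} + 644\right)^{2} = \left(\frac{236}{3}\right)^{2} = \frac{55696}{9}$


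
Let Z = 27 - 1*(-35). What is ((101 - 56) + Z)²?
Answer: 11449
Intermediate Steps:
Z = 62 (Z = 27 + 35 = 62)
((101 - 56) + Z)² = ((101 - 56) + 62)² = (45 + 62)² = 107² = 11449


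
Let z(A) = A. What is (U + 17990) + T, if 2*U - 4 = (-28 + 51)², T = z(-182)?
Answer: 36149/2 ≈ 18075.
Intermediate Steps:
T = -182
U = 533/2 (U = 2 + (-28 + 51)²/2 = 2 + (½)*23² = 2 + (½)*529 = 2 + 529/2 = 533/2 ≈ 266.50)
(U + 17990) + T = (533/2 + 17990) - 182 = 36513/2 - 182 = 36149/2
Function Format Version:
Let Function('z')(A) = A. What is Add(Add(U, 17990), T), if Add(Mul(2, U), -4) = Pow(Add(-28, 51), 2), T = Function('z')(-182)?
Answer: Rational(36149, 2) ≈ 18075.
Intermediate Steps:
T = -182
U = Rational(533, 2) (U = Add(2, Mul(Rational(1, 2), Pow(Add(-28, 51), 2))) = Add(2, Mul(Rational(1, 2), Pow(23, 2))) = Add(2, Mul(Rational(1, 2), 529)) = Add(2, Rational(529, 2)) = Rational(533, 2) ≈ 266.50)
Add(Add(U, 17990), T) = Add(Add(Rational(533, 2), 17990), -182) = Add(Rational(36513, 2), -182) = Rational(36149, 2)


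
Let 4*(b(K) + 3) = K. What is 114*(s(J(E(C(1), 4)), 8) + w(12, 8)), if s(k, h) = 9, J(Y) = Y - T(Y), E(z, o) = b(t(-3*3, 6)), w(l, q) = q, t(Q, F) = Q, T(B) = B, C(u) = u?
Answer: 1938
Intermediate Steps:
b(K) = -3 + K/4
E(z, o) = -21/4 (E(z, o) = -3 + (-3*3)/4 = -3 + (¼)*(-9) = -3 - 9/4 = -21/4)
J(Y) = 0 (J(Y) = Y - Y = 0)
114*(s(J(E(C(1), 4)), 8) + w(12, 8)) = 114*(9 + 8) = 114*17 = 1938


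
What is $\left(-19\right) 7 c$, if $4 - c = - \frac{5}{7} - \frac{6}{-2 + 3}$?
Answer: $-1425$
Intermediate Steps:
$c = \frac{75}{7}$ ($c = 4 - \left(- \frac{5}{7} - \frac{6}{-2 + 3}\right) = 4 - \left(\left(-5\right) \frac{1}{7} - \frac{6}{1}\right) = 4 - \left(- \frac{5}{7} - 6\right) = 4 - - \frac{47}{7} = 4 + \frac{47}{7} = \frac{75}{7} \approx 10.714$)
$\left(-19\right) 7 c = \left(-19\right) 7 \cdot \frac{75}{7} = \left(-133\right) \frac{75}{7} = -1425$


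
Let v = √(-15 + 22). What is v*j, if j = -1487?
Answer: -1487*√7 ≈ -3934.2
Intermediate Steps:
v = √7 ≈ 2.6458
v*j = √7*(-1487) = -1487*√7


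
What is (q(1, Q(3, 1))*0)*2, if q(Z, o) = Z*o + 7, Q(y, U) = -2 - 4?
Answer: 0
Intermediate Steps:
Q(y, U) = -6
q(Z, o) = 7 + Z*o
(q(1, Q(3, 1))*0)*2 = ((7 + 1*(-6))*0)*2 = ((7 - 6)*0)*2 = (1*0)*2 = 0*2 = 0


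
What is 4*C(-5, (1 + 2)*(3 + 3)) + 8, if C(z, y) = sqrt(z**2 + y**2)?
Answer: 8 + 4*sqrt(349) ≈ 82.726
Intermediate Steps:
C(z, y) = sqrt(y**2 + z**2)
4*C(-5, (1 + 2)*(3 + 3)) + 8 = 4*sqrt(((1 + 2)*(3 + 3))**2 + (-5)**2) + 8 = 4*sqrt((3*6)**2 + 25) + 8 = 4*sqrt(18**2 + 25) + 8 = 4*sqrt(324 + 25) + 8 = 4*sqrt(349) + 8 = 8 + 4*sqrt(349)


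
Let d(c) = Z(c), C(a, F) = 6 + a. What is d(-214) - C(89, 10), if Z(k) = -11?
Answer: -106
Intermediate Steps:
d(c) = -11
d(-214) - C(89, 10) = -11 - (6 + 89) = -11 - 1*95 = -11 - 95 = -106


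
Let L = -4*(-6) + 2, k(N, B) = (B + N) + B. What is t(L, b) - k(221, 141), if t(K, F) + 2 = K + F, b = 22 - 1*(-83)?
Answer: -374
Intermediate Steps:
b = 105 (b = 22 + 83 = 105)
k(N, B) = N + 2*B
L = 26 (L = 24 + 2 = 26)
t(K, F) = -2 + F + K (t(K, F) = -2 + (K + F) = -2 + (F + K) = -2 + F + K)
t(L, b) - k(221, 141) = (-2 + 105 + 26) - (221 + 2*141) = 129 - (221 + 282) = 129 - 1*503 = 129 - 503 = -374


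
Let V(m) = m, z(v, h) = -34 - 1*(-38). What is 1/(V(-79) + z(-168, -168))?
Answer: -1/75 ≈ -0.013333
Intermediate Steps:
z(v, h) = 4 (z(v, h) = -34 + 38 = 4)
1/(V(-79) + z(-168, -168)) = 1/(-79 + 4) = 1/(-75) = -1/75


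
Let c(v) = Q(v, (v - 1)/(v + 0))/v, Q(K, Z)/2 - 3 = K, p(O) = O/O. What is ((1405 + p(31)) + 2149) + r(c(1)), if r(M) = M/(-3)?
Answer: 10657/3 ≈ 3552.3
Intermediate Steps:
p(O) = 1
Q(K, Z) = 6 + 2*K
c(v) = (6 + 2*v)/v
r(M) = -M/3 (r(M) = M*(-⅓) = -M/3)
((1405 + p(31)) + 2149) + r(c(1)) = ((1405 + 1) + 2149) - (2 + 6/1)/3 = (1406 + 2149) - (2 + 6*1)/3 = 3555 - (2 + 6)/3 = 3555 - ⅓*8 = 3555 - 8/3 = 10657/3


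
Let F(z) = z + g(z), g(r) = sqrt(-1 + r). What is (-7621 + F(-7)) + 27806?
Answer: 20178 + 2*I*sqrt(2) ≈ 20178.0 + 2.8284*I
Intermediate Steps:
F(z) = z + sqrt(-1 + z)
(-7621 + F(-7)) + 27806 = (-7621 + (-7 + sqrt(-1 - 7))) + 27806 = (-7621 + (-7 + sqrt(-8))) + 27806 = (-7621 + (-7 + 2*I*sqrt(2))) + 27806 = (-7628 + 2*I*sqrt(2)) + 27806 = 20178 + 2*I*sqrt(2)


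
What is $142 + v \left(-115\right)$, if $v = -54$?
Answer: $6352$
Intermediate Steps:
$142 + v \left(-115\right) = 142 - -6210 = 142 + 6210 = 6352$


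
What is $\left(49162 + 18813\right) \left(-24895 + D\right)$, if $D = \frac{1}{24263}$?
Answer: $- \frac{41058761427400}{24263} \approx -1.6922 \cdot 10^{9}$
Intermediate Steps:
$D = \frac{1}{24263} \approx 4.1215 \cdot 10^{-5}$
$\left(49162 + 18813\right) \left(-24895 + D\right) = \left(49162 + 18813\right) \left(-24895 + \frac{1}{24263}\right) = 67975 \left(- \frac{604027384}{24263}\right) = - \frac{41058761427400}{24263}$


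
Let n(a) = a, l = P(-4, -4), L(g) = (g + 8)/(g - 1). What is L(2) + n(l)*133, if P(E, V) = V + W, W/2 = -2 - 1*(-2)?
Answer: -522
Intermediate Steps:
W = 0 (W = 2*(-2 - 1*(-2)) = 2*(-2 + 2) = 2*0 = 0)
L(g) = (8 + g)/(-1 + g)
P(E, V) = V (P(E, V) = V + 0 = V)
l = -4
L(2) + n(l)*133 = (8 + 2)/(-1 + 2) - 4*133 = 10/1 - 532 = 1*10 - 532 = 10 - 532 = -522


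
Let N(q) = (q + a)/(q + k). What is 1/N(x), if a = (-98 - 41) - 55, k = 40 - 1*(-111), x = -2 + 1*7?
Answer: -52/63 ≈ -0.82540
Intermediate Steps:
x = 5 (x = -2 + 7 = 5)
k = 151 (k = 40 + 111 = 151)
a = -194 (a = -139 - 55 = -194)
N(q) = (-194 + q)/(151 + q) (N(q) = (q - 194)/(q + 151) = (-194 + q)/(151 + q))
1/N(x) = 1/((-194 + 5)/(151 + 5)) = 1/(-189/156) = 1/((1/156)*(-189)) = 1/(-63/52) = -52/63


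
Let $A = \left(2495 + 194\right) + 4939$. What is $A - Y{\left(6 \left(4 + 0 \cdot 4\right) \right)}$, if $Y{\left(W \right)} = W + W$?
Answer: $7580$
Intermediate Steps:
$A = 7628$ ($A = 2689 + 4939 = 7628$)
$Y{\left(W \right)} = 2 W$
$A - Y{\left(6 \left(4 + 0 \cdot 4\right) \right)} = 7628 - 2 \cdot 6 \left(4 + 0 \cdot 4\right) = 7628 - 2 \cdot 6 \left(4 + 0\right) = 7628 - 2 \cdot 6 \cdot 4 = 7628 - 2 \cdot 24 = 7628 - 48 = 7580$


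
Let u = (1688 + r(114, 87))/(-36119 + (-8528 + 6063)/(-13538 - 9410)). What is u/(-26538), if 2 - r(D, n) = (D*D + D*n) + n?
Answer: -244522414/10998094868343 ≈ -2.2233e-5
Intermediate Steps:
r(D, n) = 2 - n - D**2 - D*n (r(D, n) = 2 - ((D*D + D*n) + n) = 2 - ((D**2 + D*n) + n) = 2 - (n + D**2 + D*n) = 2 + (-n - D**2 - D*n) = 2 - n - D**2 - D*n)
u = 489044828/828856347 (u = (1688 + (2 - 1*87 - 1*114**2 - 1*114*87))/(-36119 + (-8528 + 6063)/(-13538 - 9410)) = (1688 + (2 - 87 - 1*12996 - 9918))/(-36119 - 2465/(-22948)) = (1688 + (2 - 87 - 12996 - 9918))/(-36119 - 2465*(-1/22948)) = (1688 - 22999)/(-36119 + 2465/22948) = -21311/(-828856347/22948) = -21311*(-22948/828856347) = 489044828/828856347 ≈ 0.59002)
u/(-26538) = (489044828/828856347)/(-26538) = (489044828/828856347)*(-1/26538) = -244522414/10998094868343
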